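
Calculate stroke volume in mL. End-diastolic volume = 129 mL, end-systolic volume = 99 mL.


SV = EDV - ESV
SV = 129 - 99
SV = 30 mL


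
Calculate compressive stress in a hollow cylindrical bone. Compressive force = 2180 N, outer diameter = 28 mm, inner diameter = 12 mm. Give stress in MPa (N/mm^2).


A = pi*(r_o^2 - r_i^2)
r_o = 14 mm, r_i = 6 mm
A = 502.655 mm^2
sigma = F/A = 2180 / 502.655
sigma = 4.337 MPa


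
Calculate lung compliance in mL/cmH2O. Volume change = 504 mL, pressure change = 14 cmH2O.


C = dV / dP
C = 504 / 14
C = 36 mL/cmH2O


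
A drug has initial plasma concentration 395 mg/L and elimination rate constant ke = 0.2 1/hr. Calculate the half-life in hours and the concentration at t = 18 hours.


t_half = ln(2) / ke = 0.693147 / 0.2 = 3.466 hr
C(t) = C0 * exp(-ke*t) = 395 * exp(-0.2*18)
C(18) = 10.79 mg/L


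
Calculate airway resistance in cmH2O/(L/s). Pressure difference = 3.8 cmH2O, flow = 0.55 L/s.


R = dP / flow
R = 3.8 / 0.55
R = 6.909 cmH2O/(L/s)


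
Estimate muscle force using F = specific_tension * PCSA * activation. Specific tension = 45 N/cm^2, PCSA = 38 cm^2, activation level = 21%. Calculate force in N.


F = sigma * PCSA * activation
F = 45 * 38 * 0.21
F = 359.1 N


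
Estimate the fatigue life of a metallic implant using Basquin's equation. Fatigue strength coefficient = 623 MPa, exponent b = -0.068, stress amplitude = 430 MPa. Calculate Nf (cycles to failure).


sigma_a = sigma_f' * (2Nf)^b
2Nf = (sigma_a/sigma_f')^(1/b)
2Nf = (430/623)^(1/-0.068)
2Nf = 233.31097
Nf = 116.7


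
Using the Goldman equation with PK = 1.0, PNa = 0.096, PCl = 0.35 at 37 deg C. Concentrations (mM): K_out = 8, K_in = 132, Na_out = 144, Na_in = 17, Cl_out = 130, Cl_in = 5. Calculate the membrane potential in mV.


Vm = (RT/F)*ln((PK*Ko + PNa*Nao + PCl*Cli)/(PK*Ki + PNa*Nai + PCl*Clo))
Numer = 23.574, Denom = 179.132
Vm = -54.2 mV


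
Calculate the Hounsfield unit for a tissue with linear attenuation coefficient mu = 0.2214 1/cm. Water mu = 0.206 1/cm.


HU = ((mu_tissue - mu_water) / mu_water) * 1000
HU = ((0.2214 - 0.206) / 0.206) * 1000
HU = 74.76


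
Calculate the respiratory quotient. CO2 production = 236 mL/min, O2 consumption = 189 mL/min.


RQ = VCO2 / VO2
RQ = 236 / 189
RQ = 1.249


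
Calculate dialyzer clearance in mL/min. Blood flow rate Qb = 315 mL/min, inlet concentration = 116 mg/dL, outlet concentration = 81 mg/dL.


K = Qb * (Cb_in - Cb_out) / Cb_in
K = 315 * (116 - 81) / 116
K = 95.04 mL/min


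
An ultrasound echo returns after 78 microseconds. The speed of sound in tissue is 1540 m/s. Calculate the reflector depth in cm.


depth = c * t / 2
t = 78 us = 7.8000e-05 s
depth = 1540 * 7.8000e-05 / 2
depth = 0.06006 m = 6.006 cm


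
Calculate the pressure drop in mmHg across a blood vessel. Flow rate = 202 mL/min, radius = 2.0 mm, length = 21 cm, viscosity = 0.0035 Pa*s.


dP = 8*mu*L*Q / (pi*r^4)
Q = 202 mL/min = 3.36667e-06 m^3/s
dP = 393.829 Pa = 393.829 / 133.322 mmHg = 2.954 mmHg


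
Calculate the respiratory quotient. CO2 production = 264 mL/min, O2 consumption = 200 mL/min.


RQ = VCO2 / VO2
RQ = 264 / 200
RQ = 1.32


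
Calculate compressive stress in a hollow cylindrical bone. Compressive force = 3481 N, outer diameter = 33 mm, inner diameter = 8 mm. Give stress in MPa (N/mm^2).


A = pi*(r_o^2 - r_i^2)
r_o = 16.5 mm, r_i = 4 mm
A = 805.033 mm^2
sigma = F/A = 3481 / 805.033
sigma = 4.324 MPa


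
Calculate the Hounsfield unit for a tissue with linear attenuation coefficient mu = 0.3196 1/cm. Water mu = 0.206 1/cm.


HU = ((mu_tissue - mu_water) / mu_water) * 1000
HU = ((0.3196 - 0.206) / 0.206) * 1000
HU = 551.5


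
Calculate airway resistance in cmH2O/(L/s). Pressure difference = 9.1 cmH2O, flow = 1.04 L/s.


R = dP / flow
R = 9.1 / 1.04
R = 8.75 cmH2O/(L/s)


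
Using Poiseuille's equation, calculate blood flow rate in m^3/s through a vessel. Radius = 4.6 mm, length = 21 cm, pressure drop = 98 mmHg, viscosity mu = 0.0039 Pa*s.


Q = pi*r^4*dP / (8*mu*L)
r = 0.0046 m, L = 0.21 m
dP = 98 mmHg = 13065.556 Pa
Q = 0.002805 m^3/s


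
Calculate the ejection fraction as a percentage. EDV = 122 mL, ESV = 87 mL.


SV = EDV - ESV = 122 - 87 = 35 mL
EF = SV/EDV * 100 = 35/122 * 100
EF = 28.69%


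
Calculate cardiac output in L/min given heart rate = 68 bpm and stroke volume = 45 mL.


CO = HR * SV
CO = 68 * 45 / 1000
CO = 3.06 L/min


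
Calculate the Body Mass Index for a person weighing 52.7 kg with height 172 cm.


BMI = weight / height^2
height = 172 cm = 1.72 m
BMI = 52.7 / 1.72^2
BMI = 17.81 kg/m^2


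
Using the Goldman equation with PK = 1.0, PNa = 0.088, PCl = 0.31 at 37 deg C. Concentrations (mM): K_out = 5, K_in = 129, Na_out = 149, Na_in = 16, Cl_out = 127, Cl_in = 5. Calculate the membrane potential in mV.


Vm = (RT/F)*ln((PK*Ko + PNa*Nao + PCl*Cli)/(PK*Ki + PNa*Nai + PCl*Clo))
Numer = 19.662, Denom = 169.778
Vm = -57.61 mV


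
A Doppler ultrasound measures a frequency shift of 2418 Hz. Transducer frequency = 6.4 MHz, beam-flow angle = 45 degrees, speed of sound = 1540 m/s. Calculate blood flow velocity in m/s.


v = fd * c / (2 * f0 * cos(theta))
v = 2418 * 1540 / (2 * 6.4000e+06 * cos(45))
v = 0.4114 m/s


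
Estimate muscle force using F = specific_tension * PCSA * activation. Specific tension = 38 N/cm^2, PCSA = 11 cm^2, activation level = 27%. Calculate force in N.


F = sigma * PCSA * activation
F = 38 * 11 * 0.27
F = 112.9 N


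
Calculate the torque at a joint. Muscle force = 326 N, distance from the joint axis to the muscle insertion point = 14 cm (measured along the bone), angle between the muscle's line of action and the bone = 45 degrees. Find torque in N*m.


Torque = F * d * sin(theta)   (moment arm = d*sin(theta))
d = 14 cm = 0.14 m
Torque = 326 * 0.14 * sin(45)
Torque = 32.27 N*m


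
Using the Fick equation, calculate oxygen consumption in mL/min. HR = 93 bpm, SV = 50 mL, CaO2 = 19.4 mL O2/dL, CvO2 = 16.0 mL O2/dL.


CO = HR*SV = 93*50/1000 = 4.65 L/min
a-v O2 diff = 19.4 - 16.0 = 3.4 mL/dL
VO2 = CO * (CaO2-CvO2) * 10 dL/L
VO2 = 4.65 * 3.4 * 10
VO2 = 158.1 mL/min


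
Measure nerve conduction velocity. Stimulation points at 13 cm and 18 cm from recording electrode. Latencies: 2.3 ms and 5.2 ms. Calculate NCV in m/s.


Distance = (18 - 13) / 100 = 0.05 m
dt = (5.2 - 2.3) / 1000 = 0.0029 s
NCV = dist / dt = 17.24 m/s


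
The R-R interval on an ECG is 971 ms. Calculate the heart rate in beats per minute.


HR = 60 / RR_interval(s)
RR = 971 ms = 0.971 s
HR = 60 / 0.971 = 61.79 bpm


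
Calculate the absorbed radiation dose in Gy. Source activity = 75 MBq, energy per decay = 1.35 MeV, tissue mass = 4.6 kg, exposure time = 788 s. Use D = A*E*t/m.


A = 75 MBq = 7.5000e+07 Bq
E = 1.35 MeV = 2.1627e-13 J
D = A*E*t/m = 7.5000e+07*2.1627e-13*788/4.6
D = 0.002779 Gy


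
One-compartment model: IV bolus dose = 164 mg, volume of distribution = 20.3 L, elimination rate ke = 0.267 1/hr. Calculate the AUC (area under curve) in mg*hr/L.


C0 = Dose/Vd = 164/20.3 = 8.07882 mg/L
AUC = C0/ke = 8.07882/0.267
AUC = 30.26 mg*hr/L


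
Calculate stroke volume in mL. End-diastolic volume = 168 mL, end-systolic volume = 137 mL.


SV = EDV - ESV
SV = 168 - 137
SV = 31 mL


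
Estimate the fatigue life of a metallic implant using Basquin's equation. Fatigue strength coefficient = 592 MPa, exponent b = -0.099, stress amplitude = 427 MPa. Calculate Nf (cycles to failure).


sigma_a = sigma_f' * (2Nf)^b
2Nf = (sigma_a/sigma_f')^(1/b)
2Nf = (427/592)^(1/-0.099)
2Nf = 27.118835
Nf = 13.56


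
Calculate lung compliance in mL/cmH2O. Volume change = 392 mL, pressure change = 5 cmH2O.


C = dV / dP
C = 392 / 5
C = 78.4 mL/cmH2O


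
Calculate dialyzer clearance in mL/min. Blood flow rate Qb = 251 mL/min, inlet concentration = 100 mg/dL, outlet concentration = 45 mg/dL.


K = Qb * (Cb_in - Cb_out) / Cb_in
K = 251 * (100 - 45) / 100
K = 138.1 mL/min


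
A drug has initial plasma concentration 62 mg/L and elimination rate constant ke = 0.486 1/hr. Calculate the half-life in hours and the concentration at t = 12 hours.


t_half = ln(2) / ke = 0.693147 / 0.486 = 1.426 hr
C(t) = C0 * exp(-ke*t) = 62 * exp(-0.486*12)
C(12) = 0.1818 mg/L


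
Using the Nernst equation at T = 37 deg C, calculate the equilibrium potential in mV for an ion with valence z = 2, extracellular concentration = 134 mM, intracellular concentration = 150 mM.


E = (RT/(zF)) * ln(C_out/C_in)
T = 37 + 273.15 = 310.15 K
E = (8.314 * 310.15 / (2 * 96485)) * ln(134/150)
E = -1.507 mV


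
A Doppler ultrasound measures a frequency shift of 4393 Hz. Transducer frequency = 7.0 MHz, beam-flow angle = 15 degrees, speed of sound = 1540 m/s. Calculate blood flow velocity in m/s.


v = fd * c / (2 * f0 * cos(theta))
v = 4393 * 1540 / (2 * 7.0000e+06 * cos(15))
v = 0.5003 m/s


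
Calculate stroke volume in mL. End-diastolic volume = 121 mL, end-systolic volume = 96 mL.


SV = EDV - ESV
SV = 121 - 96
SV = 25 mL


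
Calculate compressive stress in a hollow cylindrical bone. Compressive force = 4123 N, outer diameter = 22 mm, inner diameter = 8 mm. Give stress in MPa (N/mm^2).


A = pi*(r_o^2 - r_i^2)
r_o = 11 mm, r_i = 4 mm
A = 329.867 mm^2
sigma = F/A = 4123 / 329.867
sigma = 12.5 MPa


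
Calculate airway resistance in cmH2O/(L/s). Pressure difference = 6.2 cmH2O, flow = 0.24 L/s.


R = dP / flow
R = 6.2 / 0.24
R = 25.83 cmH2O/(L/s)


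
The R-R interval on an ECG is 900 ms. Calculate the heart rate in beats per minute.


HR = 60 / RR_interval(s)
RR = 900 ms = 0.9 s
HR = 60 / 0.9 = 66.67 bpm


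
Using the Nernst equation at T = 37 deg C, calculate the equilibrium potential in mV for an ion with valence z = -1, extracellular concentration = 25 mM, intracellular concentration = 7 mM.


E = (RT/(zF)) * ln(C_out/C_in)
T = 37 + 273.15 = 310.15 K
E = (8.314 * 310.15 / (-1 * 96485)) * ln(25/7)
E = -34.02 mV


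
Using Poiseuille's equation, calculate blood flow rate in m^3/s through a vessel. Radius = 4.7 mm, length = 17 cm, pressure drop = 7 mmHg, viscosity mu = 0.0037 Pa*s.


Q = pi*r^4*dP / (8*mu*L)
r = 0.0047 m, L = 0.17 m
dP = 7 mmHg = 933.254 Pa
Q = 2.8432e-04 m^3/s


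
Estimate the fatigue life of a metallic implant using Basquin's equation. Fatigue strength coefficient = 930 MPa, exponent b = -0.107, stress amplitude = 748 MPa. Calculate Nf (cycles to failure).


sigma_a = sigma_f' * (2Nf)^b
2Nf = (sigma_a/sigma_f')^(1/b)
2Nf = (748/930)^(1/-0.107)
2Nf = 7.6548707
Nf = 3.827


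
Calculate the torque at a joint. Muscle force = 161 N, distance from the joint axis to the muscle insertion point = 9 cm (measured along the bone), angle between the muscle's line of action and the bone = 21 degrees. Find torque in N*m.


Torque = F * d * sin(theta)   (moment arm = d*sin(theta))
d = 9 cm = 0.09 m
Torque = 161 * 0.09 * sin(21)
Torque = 5.193 N*m


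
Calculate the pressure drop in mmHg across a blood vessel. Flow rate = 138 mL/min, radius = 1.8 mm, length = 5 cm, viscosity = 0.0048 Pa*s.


dP = 8*mu*L*Q / (pi*r^4)
Q = 138 mL/min = 2.3e-06 m^3/s
dP = 133.903 Pa = 133.903 / 133.322 mmHg = 1.004 mmHg


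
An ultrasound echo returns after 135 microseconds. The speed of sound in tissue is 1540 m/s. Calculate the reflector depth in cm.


depth = c * t / 2
t = 135 us = 1.3500e-04 s
depth = 1540 * 1.3500e-04 / 2
depth = 0.10395 m = 10.395 cm


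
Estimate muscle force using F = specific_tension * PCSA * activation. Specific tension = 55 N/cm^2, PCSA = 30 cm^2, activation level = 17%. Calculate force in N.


F = sigma * PCSA * activation
F = 55 * 30 * 0.17
F = 280.5 N


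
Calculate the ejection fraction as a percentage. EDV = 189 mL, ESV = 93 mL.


SV = EDV - ESV = 189 - 93 = 96 mL
EF = SV/EDV * 100 = 96/189 * 100
EF = 50.79%


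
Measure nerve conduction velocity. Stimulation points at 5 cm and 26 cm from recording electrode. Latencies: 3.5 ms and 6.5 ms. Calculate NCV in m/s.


Distance = (26 - 5) / 100 = 0.21 m
dt = (6.5 - 3.5) / 1000 = 0.003 s
NCV = dist / dt = 70 m/s


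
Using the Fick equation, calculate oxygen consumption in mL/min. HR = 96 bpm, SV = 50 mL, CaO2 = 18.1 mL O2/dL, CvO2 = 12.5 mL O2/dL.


CO = HR*SV = 96*50/1000 = 4.8 L/min
a-v O2 diff = 18.1 - 12.5 = 5.6 mL/dL
VO2 = CO * (CaO2-CvO2) * 10 dL/L
VO2 = 4.8 * 5.6 * 10
VO2 = 268.8 mL/min


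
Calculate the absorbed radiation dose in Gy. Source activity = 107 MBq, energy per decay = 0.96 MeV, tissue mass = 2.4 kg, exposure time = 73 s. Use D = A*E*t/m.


A = 107 MBq = 1.0700e+08 Bq
E = 0.96 MeV = 1.53792e-13 J
D = A*E*t/m = 1.0700e+08*1.53792e-13*73/2.4
D = 5.0053e-04 Gy


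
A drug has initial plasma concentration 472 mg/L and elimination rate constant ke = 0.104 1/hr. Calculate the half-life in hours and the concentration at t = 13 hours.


t_half = ln(2) / ke = 0.693147 / 0.104 = 6.665 hr
C(t) = C0 * exp(-ke*t) = 472 * exp(-0.104*13)
C(13) = 122.1 mg/L


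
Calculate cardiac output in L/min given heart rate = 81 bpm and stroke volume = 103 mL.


CO = HR * SV
CO = 81 * 103 / 1000
CO = 8.343 L/min


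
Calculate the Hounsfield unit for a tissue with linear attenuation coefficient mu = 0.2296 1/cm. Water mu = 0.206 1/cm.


HU = ((mu_tissue - mu_water) / mu_water) * 1000
HU = ((0.2296 - 0.206) / 0.206) * 1000
HU = 114.6


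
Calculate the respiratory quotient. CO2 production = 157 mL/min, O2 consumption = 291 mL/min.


RQ = VCO2 / VO2
RQ = 157 / 291
RQ = 0.5395


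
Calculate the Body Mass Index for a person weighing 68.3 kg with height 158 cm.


BMI = weight / height^2
height = 158 cm = 1.58 m
BMI = 68.3 / 1.58^2
BMI = 27.36 kg/m^2


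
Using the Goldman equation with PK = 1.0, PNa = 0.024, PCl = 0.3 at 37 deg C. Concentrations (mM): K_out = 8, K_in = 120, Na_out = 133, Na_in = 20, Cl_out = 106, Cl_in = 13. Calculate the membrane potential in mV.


Vm = (RT/F)*ln((PK*Ko + PNa*Nao + PCl*Cli)/(PK*Ki + PNa*Nai + PCl*Clo))
Numer = 15.092, Denom = 152.28
Vm = -61.78 mV


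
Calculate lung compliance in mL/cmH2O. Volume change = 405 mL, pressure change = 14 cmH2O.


C = dV / dP
C = 405 / 14
C = 28.93 mL/cmH2O


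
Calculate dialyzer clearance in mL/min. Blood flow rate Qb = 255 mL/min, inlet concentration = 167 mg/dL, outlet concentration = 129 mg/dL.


K = Qb * (Cb_in - Cb_out) / Cb_in
K = 255 * (167 - 129) / 167
K = 58.02 mL/min


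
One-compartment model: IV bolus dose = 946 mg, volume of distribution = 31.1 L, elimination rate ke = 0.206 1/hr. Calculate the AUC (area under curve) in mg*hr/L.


C0 = Dose/Vd = 946/31.1 = 30.418 mg/L
AUC = C0/ke = 30.418/0.206
AUC = 147.7 mg*hr/L


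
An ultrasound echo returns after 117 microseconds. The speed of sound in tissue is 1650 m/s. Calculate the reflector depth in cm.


depth = c * t / 2
t = 117 us = 1.1700e-04 s
depth = 1650 * 1.1700e-04 / 2
depth = 0.096525 m = 9.6525 cm


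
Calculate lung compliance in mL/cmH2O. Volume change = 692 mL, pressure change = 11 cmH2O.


C = dV / dP
C = 692 / 11
C = 62.91 mL/cmH2O


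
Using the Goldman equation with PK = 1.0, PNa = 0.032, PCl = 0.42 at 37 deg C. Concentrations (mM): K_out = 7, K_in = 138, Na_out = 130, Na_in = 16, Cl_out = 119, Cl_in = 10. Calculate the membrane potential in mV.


Vm = (RT/F)*ln((PK*Ko + PNa*Nao + PCl*Cli)/(PK*Ki + PNa*Nai + PCl*Clo))
Numer = 15.36, Denom = 188.492
Vm = -67.01 mV


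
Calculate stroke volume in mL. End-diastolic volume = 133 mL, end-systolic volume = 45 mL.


SV = EDV - ESV
SV = 133 - 45
SV = 88 mL


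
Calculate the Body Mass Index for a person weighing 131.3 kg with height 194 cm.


BMI = weight / height^2
height = 194 cm = 1.94 m
BMI = 131.3 / 1.94^2
BMI = 34.89 kg/m^2


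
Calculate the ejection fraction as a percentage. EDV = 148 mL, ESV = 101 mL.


SV = EDV - ESV = 148 - 101 = 47 mL
EF = SV/EDV * 100 = 47/148 * 100
EF = 31.76%


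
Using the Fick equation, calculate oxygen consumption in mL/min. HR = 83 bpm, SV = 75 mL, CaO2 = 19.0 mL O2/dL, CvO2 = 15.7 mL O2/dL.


CO = HR*SV = 83*75/1000 = 6.225 L/min
a-v O2 diff = 19.0 - 15.7 = 3.3 mL/dL
VO2 = CO * (CaO2-CvO2) * 10 dL/L
VO2 = 6.225 * 3.3 * 10
VO2 = 205.4 mL/min


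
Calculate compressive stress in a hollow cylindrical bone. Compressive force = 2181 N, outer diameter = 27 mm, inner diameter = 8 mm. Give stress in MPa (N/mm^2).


A = pi*(r_o^2 - r_i^2)
r_o = 13.5 mm, r_i = 4 mm
A = 522.29 mm^2
sigma = F/A = 2181 / 522.29
sigma = 4.176 MPa


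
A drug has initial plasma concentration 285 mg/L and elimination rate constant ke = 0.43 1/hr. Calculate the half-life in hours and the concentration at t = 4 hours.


t_half = ln(2) / ke = 0.693147 / 0.43 = 1.612 hr
C(t) = C0 * exp(-ke*t) = 285 * exp(-0.43*4)
C(4) = 51.03 mg/L


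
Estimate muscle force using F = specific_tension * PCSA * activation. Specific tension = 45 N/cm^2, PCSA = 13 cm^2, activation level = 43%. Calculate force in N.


F = sigma * PCSA * activation
F = 45 * 13 * 0.43
F = 251.5 N


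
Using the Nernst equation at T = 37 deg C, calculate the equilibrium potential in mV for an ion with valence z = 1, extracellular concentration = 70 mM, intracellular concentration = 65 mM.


E = (RT/(zF)) * ln(C_out/C_in)
T = 37 + 273.15 = 310.15 K
E = (8.314 * 310.15 / (1 * 96485)) * ln(70/65)
E = 1.981 mV


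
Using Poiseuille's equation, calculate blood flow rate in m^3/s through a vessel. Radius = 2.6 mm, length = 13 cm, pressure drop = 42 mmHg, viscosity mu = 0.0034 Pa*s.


Q = pi*r^4*dP / (8*mu*L)
r = 0.0026 m, L = 0.13 m
dP = 42 mmHg = 5599.524 Pa
Q = 2.2734e-04 m^3/s


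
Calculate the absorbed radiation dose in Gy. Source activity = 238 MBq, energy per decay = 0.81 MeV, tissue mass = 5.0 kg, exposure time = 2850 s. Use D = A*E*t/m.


A = 238 MBq = 2.3800e+08 Bq
E = 0.81 MeV = 1.29762e-13 J
D = A*E*t/m = 2.3800e+08*1.29762e-13*2850/5.0
D = 0.0176 Gy


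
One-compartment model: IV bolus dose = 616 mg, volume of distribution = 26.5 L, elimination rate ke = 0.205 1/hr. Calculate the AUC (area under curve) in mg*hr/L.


C0 = Dose/Vd = 616/26.5 = 23.2453 mg/L
AUC = C0/ke = 23.2453/0.205
AUC = 113.4 mg*hr/L


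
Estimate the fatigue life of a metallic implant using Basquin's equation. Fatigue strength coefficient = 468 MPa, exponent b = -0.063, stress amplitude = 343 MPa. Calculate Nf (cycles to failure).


sigma_a = sigma_f' * (2Nf)^b
2Nf = (sigma_a/sigma_f')^(1/b)
2Nf = (343/468)^(1/-0.063)
2Nf = 138.70464
Nf = 69.35


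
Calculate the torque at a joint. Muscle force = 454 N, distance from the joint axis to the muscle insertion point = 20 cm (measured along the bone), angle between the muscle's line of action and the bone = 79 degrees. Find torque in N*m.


Torque = F * d * sin(theta)   (moment arm = d*sin(theta))
d = 20 cm = 0.2 m
Torque = 454 * 0.2 * sin(79)
Torque = 89.13 N*m


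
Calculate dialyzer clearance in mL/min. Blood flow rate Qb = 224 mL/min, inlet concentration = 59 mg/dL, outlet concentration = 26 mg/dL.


K = Qb * (Cb_in - Cb_out) / Cb_in
K = 224 * (59 - 26) / 59
K = 125.3 mL/min


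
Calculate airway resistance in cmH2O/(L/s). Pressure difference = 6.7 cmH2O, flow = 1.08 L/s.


R = dP / flow
R = 6.7 / 1.08
R = 6.204 cmH2O/(L/s)


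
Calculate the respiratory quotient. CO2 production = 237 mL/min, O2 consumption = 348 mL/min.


RQ = VCO2 / VO2
RQ = 237 / 348
RQ = 0.681


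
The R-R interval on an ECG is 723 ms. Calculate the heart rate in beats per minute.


HR = 60 / RR_interval(s)
RR = 723 ms = 0.723 s
HR = 60 / 0.723 = 82.99 bpm


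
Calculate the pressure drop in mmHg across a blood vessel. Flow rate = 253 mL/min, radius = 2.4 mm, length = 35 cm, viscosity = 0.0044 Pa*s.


dP = 8*mu*L*Q / (pi*r^4)
Q = 253 mL/min = 4.21667e-06 m^3/s
dP = 498.409 Pa = 498.409 / 133.322 mmHg = 3.738 mmHg


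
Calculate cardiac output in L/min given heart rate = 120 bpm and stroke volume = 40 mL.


CO = HR * SV
CO = 120 * 40 / 1000
CO = 4.8 L/min


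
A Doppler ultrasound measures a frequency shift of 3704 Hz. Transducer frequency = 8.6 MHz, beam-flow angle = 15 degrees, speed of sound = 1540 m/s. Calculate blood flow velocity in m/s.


v = fd * c / (2 * f0 * cos(theta))
v = 3704 * 1540 / (2 * 8.6000e+06 * cos(15))
v = 0.3433 m/s


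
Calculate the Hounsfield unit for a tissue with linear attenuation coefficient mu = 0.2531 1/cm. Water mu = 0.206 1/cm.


HU = ((mu_tissue - mu_water) / mu_water) * 1000
HU = ((0.2531 - 0.206) / 0.206) * 1000
HU = 228.6


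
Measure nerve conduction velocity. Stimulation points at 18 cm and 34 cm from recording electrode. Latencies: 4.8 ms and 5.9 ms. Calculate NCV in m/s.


Distance = (34 - 18) / 100 = 0.16 m
dt = (5.9 - 4.8) / 1000 = 0.0011 s
NCV = dist / dt = 145.5 m/s


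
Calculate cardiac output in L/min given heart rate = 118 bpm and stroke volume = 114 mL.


CO = HR * SV
CO = 118 * 114 / 1000
CO = 13.45 L/min


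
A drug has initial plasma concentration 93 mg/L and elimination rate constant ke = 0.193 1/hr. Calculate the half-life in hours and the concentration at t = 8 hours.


t_half = ln(2) / ke = 0.693147 / 0.193 = 3.591 hr
C(t) = C0 * exp(-ke*t) = 93 * exp(-0.193*8)
C(8) = 19.86 mg/L


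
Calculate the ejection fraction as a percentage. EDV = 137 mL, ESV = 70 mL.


SV = EDV - ESV = 137 - 70 = 67 mL
EF = SV/EDV * 100 = 67/137 * 100
EF = 48.91%


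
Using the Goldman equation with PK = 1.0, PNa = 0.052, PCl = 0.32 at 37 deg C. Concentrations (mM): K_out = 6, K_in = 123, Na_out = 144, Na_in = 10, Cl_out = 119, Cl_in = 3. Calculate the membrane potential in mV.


Vm = (RT/F)*ln((PK*Ko + PNa*Nao + PCl*Cli)/(PK*Ki + PNa*Nai + PCl*Clo))
Numer = 14.448, Denom = 161.6
Vm = -64.53 mV


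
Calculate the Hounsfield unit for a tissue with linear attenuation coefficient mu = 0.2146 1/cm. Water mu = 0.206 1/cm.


HU = ((mu_tissue - mu_water) / mu_water) * 1000
HU = ((0.2146 - 0.206) / 0.206) * 1000
HU = 41.75


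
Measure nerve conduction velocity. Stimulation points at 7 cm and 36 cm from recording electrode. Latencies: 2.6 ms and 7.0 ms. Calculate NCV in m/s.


Distance = (36 - 7) / 100 = 0.29 m
dt = (7.0 - 2.6) / 1000 = 0.0044 s
NCV = dist / dt = 65.91 m/s


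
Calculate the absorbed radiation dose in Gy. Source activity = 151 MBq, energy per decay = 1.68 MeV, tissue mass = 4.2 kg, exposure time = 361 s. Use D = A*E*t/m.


A = 151 MBq = 1.5100e+08 Bq
E = 1.68 MeV = 2.69136e-13 J
D = A*E*t/m = 1.5100e+08*2.69136e-13*361/4.2
D = 0.003493 Gy


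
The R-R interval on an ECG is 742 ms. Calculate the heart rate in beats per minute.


HR = 60 / RR_interval(s)
RR = 742 ms = 0.742 s
HR = 60 / 0.742 = 80.86 bpm


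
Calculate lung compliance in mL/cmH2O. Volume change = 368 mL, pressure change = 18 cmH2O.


C = dV / dP
C = 368 / 18
C = 20.44 mL/cmH2O


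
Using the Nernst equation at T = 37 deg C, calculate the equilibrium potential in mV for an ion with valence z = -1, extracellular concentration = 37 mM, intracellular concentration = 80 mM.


E = (RT/(zF)) * ln(C_out/C_in)
T = 37 + 273.15 = 310.15 K
E = (8.314 * 310.15 / (-1 * 96485)) * ln(37/80)
E = 20.61 mV


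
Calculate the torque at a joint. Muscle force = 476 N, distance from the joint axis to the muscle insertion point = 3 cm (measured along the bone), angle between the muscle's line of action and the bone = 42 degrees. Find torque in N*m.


Torque = F * d * sin(theta)   (moment arm = d*sin(theta))
d = 3 cm = 0.03 m
Torque = 476 * 0.03 * sin(42)
Torque = 9.555 N*m


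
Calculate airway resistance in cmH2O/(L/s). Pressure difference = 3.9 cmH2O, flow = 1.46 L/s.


R = dP / flow
R = 3.9 / 1.46
R = 2.671 cmH2O/(L/s)


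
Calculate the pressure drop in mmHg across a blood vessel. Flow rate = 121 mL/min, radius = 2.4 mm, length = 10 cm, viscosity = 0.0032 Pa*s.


dP = 8*mu*L*Q / (pi*r^4)
Q = 121 mL/min = 2.01667e-06 m^3/s
dP = 49.5313 Pa = 49.5313 / 133.322 mmHg = 0.3715 mmHg


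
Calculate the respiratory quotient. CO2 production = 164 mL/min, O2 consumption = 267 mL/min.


RQ = VCO2 / VO2
RQ = 164 / 267
RQ = 0.6142


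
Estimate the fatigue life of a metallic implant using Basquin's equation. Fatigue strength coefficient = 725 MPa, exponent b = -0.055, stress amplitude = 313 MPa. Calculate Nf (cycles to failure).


sigma_a = sigma_f' * (2Nf)^b
2Nf = (sigma_a/sigma_f')^(1/b)
2Nf = (313/725)^(1/-0.055)
2Nf = 4291530.1
Nf = 2.1458e+06


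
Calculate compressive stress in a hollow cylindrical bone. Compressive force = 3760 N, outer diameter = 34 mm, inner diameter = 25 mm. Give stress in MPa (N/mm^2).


A = pi*(r_o^2 - r_i^2)
r_o = 17 mm, r_i = 12.5 mm
A = 417.046 mm^2
sigma = F/A = 3760 / 417.046
sigma = 9.016 MPa


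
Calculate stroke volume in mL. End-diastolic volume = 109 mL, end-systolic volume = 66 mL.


SV = EDV - ESV
SV = 109 - 66
SV = 43 mL


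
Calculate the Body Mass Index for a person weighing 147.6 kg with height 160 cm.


BMI = weight / height^2
height = 160 cm = 1.6 m
BMI = 147.6 / 1.6^2
BMI = 57.66 kg/m^2


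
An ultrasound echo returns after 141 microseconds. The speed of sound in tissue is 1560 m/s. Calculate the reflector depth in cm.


depth = c * t / 2
t = 141 us = 1.4100e-04 s
depth = 1560 * 1.4100e-04 / 2
depth = 0.10998 m = 10.998 cm


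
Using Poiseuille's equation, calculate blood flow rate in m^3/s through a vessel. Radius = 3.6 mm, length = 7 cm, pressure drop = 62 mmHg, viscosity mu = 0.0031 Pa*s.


Q = pi*r^4*dP / (8*mu*L)
r = 0.0036 m, L = 0.07 m
dP = 62 mmHg = 8265.964 Pa
Q = 0.002512 m^3/s


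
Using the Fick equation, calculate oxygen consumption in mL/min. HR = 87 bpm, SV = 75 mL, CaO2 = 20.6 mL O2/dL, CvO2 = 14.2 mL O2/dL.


CO = HR*SV = 87*75/1000 = 6.525 L/min
a-v O2 diff = 20.6 - 14.2 = 6.4 mL/dL
VO2 = CO * (CaO2-CvO2) * 10 dL/L
VO2 = 6.525 * 6.4 * 10
VO2 = 417.6 mL/min


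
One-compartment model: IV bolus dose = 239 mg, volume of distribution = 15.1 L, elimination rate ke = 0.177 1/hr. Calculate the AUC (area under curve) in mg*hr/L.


C0 = Dose/Vd = 239/15.1 = 15.8278 mg/L
AUC = C0/ke = 15.8278/0.177
AUC = 89.42 mg*hr/L


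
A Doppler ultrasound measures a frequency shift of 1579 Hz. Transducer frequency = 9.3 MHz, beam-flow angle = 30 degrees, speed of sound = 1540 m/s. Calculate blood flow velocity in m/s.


v = fd * c / (2 * f0 * cos(theta))
v = 1579 * 1540 / (2 * 9.3000e+06 * cos(30))
v = 0.151 m/s


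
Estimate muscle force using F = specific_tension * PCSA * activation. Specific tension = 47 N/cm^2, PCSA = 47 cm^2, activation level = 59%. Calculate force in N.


F = sigma * PCSA * activation
F = 47 * 47 * 0.59
F = 1303 N


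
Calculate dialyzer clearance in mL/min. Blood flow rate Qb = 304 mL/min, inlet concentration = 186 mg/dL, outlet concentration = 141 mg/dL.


K = Qb * (Cb_in - Cb_out) / Cb_in
K = 304 * (186 - 141) / 186
K = 73.55 mL/min


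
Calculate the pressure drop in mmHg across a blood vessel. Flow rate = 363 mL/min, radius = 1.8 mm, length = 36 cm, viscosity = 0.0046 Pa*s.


dP = 8*mu*L*Q / (pi*r^4)
Q = 363 mL/min = 6.05e-06 m^3/s
dP = 2430.33 Pa = 2430.33 / 133.322 mmHg = 18.23 mmHg


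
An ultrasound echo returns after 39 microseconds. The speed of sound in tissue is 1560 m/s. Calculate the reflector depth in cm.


depth = c * t / 2
t = 39 us = 3.9000e-05 s
depth = 1560 * 3.9000e-05 / 2
depth = 0.03042 m = 3.042 cm


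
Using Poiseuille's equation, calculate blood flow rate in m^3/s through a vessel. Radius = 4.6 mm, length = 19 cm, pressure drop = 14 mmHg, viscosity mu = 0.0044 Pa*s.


Q = pi*r^4*dP / (8*mu*L)
r = 0.0046 m, L = 0.19 m
dP = 14 mmHg = 1866.508 Pa
Q = 3.9257e-04 m^3/s


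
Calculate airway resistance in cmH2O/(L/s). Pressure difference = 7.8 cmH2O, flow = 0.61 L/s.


R = dP / flow
R = 7.8 / 0.61
R = 12.79 cmH2O/(L/s)


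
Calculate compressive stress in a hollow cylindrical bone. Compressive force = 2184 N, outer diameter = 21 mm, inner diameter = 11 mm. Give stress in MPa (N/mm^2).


A = pi*(r_o^2 - r_i^2)
r_o = 10.5 mm, r_i = 5.5 mm
A = 251.327 mm^2
sigma = F/A = 2184 / 251.327
sigma = 8.69 MPa


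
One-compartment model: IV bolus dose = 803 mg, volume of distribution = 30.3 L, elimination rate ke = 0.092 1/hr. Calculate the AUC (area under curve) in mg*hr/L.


C0 = Dose/Vd = 803/30.3 = 26.5017 mg/L
AUC = C0/ke = 26.5017/0.092
AUC = 288.1 mg*hr/L


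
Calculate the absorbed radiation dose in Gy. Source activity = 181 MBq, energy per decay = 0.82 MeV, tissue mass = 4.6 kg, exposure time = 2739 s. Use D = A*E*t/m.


A = 181 MBq = 1.8100e+08 Bq
E = 0.82 MeV = 1.31364e-13 J
D = A*E*t/m = 1.8100e+08*1.31364e-13*2739/4.6
D = 0.01416 Gy


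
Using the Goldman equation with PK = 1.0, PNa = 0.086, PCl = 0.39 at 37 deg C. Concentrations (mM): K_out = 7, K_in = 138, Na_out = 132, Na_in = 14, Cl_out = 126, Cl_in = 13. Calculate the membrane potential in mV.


Vm = (RT/F)*ln((PK*Ko + PNa*Nao + PCl*Cli)/(PK*Ki + PNa*Nai + PCl*Clo))
Numer = 23.422, Denom = 188.344
Vm = -55.71 mV


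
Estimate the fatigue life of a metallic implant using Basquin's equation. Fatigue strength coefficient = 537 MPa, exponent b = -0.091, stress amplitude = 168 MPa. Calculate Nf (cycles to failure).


sigma_a = sigma_f' * (2Nf)^b
2Nf = (sigma_a/sigma_f')^(1/b)
2Nf = (168/537)^(1/-0.091)
2Nf = 351373.72
Nf = 1.757e+05


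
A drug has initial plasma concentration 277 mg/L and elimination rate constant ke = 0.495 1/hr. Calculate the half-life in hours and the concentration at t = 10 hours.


t_half = ln(2) / ke = 0.693147 / 0.495 = 1.4 hr
C(t) = C0 * exp(-ke*t) = 277 * exp(-0.495*10)
C(10) = 1.962 mg/L


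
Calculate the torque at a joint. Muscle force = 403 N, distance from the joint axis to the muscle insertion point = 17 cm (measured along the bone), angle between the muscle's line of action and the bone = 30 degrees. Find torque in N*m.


Torque = F * d * sin(theta)   (moment arm = d*sin(theta))
d = 17 cm = 0.17 m
Torque = 403 * 0.17 * sin(30)
Torque = 34.25 N*m


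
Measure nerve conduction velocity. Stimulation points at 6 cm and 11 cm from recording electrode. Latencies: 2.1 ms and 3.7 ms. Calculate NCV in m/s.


Distance = (11 - 6) / 100 = 0.05 m
dt = (3.7 - 2.1) / 1000 = 0.0016 s
NCV = dist / dt = 31.25 m/s


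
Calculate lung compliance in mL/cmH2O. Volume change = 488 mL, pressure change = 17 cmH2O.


C = dV / dP
C = 488 / 17
C = 28.71 mL/cmH2O


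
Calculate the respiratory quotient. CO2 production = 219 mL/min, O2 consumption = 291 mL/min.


RQ = VCO2 / VO2
RQ = 219 / 291
RQ = 0.7526


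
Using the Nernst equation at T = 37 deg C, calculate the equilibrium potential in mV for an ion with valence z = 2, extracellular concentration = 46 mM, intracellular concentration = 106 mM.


E = (RT/(zF)) * ln(C_out/C_in)
T = 37 + 273.15 = 310.15 K
E = (8.314 * 310.15 / (2 * 96485)) * ln(46/106)
E = -11.16 mV


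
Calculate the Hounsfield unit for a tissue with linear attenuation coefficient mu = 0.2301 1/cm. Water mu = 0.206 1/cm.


HU = ((mu_tissue - mu_water) / mu_water) * 1000
HU = ((0.2301 - 0.206) / 0.206) * 1000
HU = 117


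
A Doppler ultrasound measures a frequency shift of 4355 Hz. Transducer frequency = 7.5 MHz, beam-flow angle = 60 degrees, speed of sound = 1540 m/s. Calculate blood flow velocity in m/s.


v = fd * c / (2 * f0 * cos(theta))
v = 4355 * 1540 / (2 * 7.5000e+06 * cos(60))
v = 0.8942 m/s


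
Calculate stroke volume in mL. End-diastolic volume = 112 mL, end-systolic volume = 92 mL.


SV = EDV - ESV
SV = 112 - 92
SV = 20 mL


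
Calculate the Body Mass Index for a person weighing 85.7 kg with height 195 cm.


BMI = weight / height^2
height = 195 cm = 1.95 m
BMI = 85.7 / 1.95^2
BMI = 22.54 kg/m^2


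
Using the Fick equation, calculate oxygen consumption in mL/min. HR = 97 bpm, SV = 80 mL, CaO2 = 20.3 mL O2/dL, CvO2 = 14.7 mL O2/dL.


CO = HR*SV = 97*80/1000 = 7.76 L/min
a-v O2 diff = 20.3 - 14.7 = 5.6 mL/dL
VO2 = CO * (CaO2-CvO2) * 10 dL/L
VO2 = 7.76 * 5.6 * 10
VO2 = 434.6 mL/min


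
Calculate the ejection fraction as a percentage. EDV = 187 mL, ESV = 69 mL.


SV = EDV - ESV = 187 - 69 = 118 mL
EF = SV/EDV * 100 = 118/187 * 100
EF = 63.1%


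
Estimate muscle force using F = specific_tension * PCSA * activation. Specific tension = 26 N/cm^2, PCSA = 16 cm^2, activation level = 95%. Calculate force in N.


F = sigma * PCSA * activation
F = 26 * 16 * 0.95
F = 395.2 N


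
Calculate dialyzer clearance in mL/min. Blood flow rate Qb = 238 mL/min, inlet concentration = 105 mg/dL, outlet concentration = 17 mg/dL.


K = Qb * (Cb_in - Cb_out) / Cb_in
K = 238 * (105 - 17) / 105
K = 199.5 mL/min


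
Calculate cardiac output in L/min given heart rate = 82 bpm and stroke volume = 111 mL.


CO = HR * SV
CO = 82 * 111 / 1000
CO = 9.102 L/min


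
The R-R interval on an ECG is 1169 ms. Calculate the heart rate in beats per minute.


HR = 60 / RR_interval(s)
RR = 1169 ms = 1.169 s
HR = 60 / 1.169 = 51.33 bpm


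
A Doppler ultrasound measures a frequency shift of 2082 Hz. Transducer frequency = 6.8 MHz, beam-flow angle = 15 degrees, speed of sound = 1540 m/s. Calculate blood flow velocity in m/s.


v = fd * c / (2 * f0 * cos(theta))
v = 2082 * 1540 / (2 * 6.8000e+06 * cos(15))
v = 0.2441 m/s


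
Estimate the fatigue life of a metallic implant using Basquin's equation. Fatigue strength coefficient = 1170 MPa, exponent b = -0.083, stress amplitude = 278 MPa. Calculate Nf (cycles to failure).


sigma_a = sigma_f' * (2Nf)^b
2Nf = (sigma_a/sigma_f')^(1/b)
2Nf = (278/1170)^(1/-0.083)
2Nf = 33095723
Nf = 1.6548e+07


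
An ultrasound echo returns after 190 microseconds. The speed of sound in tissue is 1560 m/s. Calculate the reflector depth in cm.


depth = c * t / 2
t = 190 us = 1.9000e-04 s
depth = 1560 * 1.9000e-04 / 2
depth = 0.1482 m = 14.82 cm


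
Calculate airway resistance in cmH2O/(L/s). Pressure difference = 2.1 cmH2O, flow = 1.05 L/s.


R = dP / flow
R = 2.1 / 1.05
R = 2 cmH2O/(L/s)


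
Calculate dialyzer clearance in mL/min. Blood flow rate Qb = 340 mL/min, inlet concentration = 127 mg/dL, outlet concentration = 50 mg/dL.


K = Qb * (Cb_in - Cb_out) / Cb_in
K = 340 * (127 - 50) / 127
K = 206.1 mL/min


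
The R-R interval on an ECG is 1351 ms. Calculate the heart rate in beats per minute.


HR = 60 / RR_interval(s)
RR = 1351 ms = 1.351 s
HR = 60 / 1.351 = 44.41 bpm


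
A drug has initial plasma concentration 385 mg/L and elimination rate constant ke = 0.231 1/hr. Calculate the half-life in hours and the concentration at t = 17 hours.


t_half = ln(2) / ke = 0.693147 / 0.231 = 3.001 hr
C(t) = C0 * exp(-ke*t) = 385 * exp(-0.231*17)
C(17) = 7.586 mg/L


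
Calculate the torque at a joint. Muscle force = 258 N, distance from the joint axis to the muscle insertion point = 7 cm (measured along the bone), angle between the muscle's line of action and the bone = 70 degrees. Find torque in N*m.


Torque = F * d * sin(theta)   (moment arm = d*sin(theta))
d = 7 cm = 0.07 m
Torque = 258 * 0.07 * sin(70)
Torque = 16.97 N*m


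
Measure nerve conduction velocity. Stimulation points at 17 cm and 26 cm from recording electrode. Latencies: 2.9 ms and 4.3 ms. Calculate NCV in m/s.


Distance = (26 - 17) / 100 = 0.09 m
dt = (4.3 - 2.9) / 1000 = 0.0014 s
NCV = dist / dt = 64.29 m/s


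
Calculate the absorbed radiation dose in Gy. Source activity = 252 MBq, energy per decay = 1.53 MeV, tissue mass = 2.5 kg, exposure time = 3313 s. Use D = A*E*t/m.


A = 252 MBq = 2.5200e+08 Bq
E = 1.53 MeV = 2.45106e-13 J
D = A*E*t/m = 2.5200e+08*2.45106e-13*3313/2.5
D = 0.08185 Gy


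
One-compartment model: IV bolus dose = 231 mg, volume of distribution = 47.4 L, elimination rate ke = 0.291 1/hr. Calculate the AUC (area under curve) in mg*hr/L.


C0 = Dose/Vd = 231/47.4 = 4.87342 mg/L
AUC = C0/ke = 4.87342/0.291
AUC = 16.75 mg*hr/L


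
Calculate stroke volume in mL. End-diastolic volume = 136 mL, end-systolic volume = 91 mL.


SV = EDV - ESV
SV = 136 - 91
SV = 45 mL


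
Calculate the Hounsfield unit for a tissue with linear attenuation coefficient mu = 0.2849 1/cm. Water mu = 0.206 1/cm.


HU = ((mu_tissue - mu_water) / mu_water) * 1000
HU = ((0.2849 - 0.206) / 0.206) * 1000
HU = 383


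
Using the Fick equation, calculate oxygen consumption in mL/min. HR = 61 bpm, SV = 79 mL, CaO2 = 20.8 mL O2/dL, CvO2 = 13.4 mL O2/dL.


CO = HR*SV = 61*79/1000 = 4.819 L/min
a-v O2 diff = 20.8 - 13.4 = 7.4 mL/dL
VO2 = CO * (CaO2-CvO2) * 10 dL/L
VO2 = 4.819 * 7.4 * 10
VO2 = 356.6 mL/min


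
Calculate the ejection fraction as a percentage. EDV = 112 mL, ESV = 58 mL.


SV = EDV - ESV = 112 - 58 = 54 mL
EF = SV/EDV * 100 = 54/112 * 100
EF = 48.21%


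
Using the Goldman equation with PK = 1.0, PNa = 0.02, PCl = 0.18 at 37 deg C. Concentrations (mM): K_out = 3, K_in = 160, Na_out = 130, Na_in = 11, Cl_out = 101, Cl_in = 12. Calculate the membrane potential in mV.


Vm = (RT/F)*ln((PK*Ko + PNa*Nao + PCl*Cli)/(PK*Ki + PNa*Nai + PCl*Clo))
Numer = 7.76, Denom = 178.4
Vm = -83.78 mV


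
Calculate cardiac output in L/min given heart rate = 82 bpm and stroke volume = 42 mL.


CO = HR * SV
CO = 82 * 42 / 1000
CO = 3.444 L/min


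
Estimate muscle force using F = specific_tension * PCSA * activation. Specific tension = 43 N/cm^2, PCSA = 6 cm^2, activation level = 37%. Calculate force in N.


F = sigma * PCSA * activation
F = 43 * 6 * 0.37
F = 95.46 N


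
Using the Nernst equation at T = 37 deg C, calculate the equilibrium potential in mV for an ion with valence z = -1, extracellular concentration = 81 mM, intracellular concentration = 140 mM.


E = (RT/(zF)) * ln(C_out/C_in)
T = 37 + 273.15 = 310.15 K
E = (8.314 * 310.15 / (-1 * 96485)) * ln(81/140)
E = 14.62 mV


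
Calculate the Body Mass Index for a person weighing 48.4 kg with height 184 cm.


BMI = weight / height^2
height = 184 cm = 1.84 m
BMI = 48.4 / 1.84^2
BMI = 14.3 kg/m^2


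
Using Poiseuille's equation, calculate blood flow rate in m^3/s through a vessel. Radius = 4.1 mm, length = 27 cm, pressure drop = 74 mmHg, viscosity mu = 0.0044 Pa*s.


Q = pi*r^4*dP / (8*mu*L)
r = 0.0041 m, L = 0.27 m
dP = 74 mmHg = 9865.828 Pa
Q = 9.2154e-04 m^3/s


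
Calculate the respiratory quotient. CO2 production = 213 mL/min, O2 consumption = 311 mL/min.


RQ = VCO2 / VO2
RQ = 213 / 311
RQ = 0.6849


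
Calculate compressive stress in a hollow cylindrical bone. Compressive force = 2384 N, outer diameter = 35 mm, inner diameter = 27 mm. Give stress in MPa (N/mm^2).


A = pi*(r_o^2 - r_i^2)
r_o = 17.5 mm, r_i = 13.5 mm
A = 389.557 mm^2
sigma = F/A = 2384 / 389.557
sigma = 6.12 MPa


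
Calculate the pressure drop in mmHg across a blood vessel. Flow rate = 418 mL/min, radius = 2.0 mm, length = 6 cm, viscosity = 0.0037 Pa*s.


dP = 8*mu*L*Q / (pi*r^4)
Q = 418 mL/min = 6.96667e-06 m^3/s
dP = 246.149 Pa = 246.149 / 133.322 mmHg = 1.846 mmHg


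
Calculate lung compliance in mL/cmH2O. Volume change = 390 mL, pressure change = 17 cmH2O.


C = dV / dP
C = 390 / 17
C = 22.94 mL/cmH2O


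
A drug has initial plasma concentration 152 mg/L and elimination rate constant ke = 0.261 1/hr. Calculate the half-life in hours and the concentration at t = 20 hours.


t_half = ln(2) / ke = 0.693147 / 0.261 = 2.656 hr
C(t) = C0 * exp(-ke*t) = 152 * exp(-0.261*20)
C(20) = 0.8219 mg/L


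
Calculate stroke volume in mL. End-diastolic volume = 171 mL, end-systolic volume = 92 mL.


SV = EDV - ESV
SV = 171 - 92
SV = 79 mL


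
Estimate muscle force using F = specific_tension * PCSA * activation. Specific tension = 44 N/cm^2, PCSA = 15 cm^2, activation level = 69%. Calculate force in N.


F = sigma * PCSA * activation
F = 44 * 15 * 0.69
F = 455.4 N
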